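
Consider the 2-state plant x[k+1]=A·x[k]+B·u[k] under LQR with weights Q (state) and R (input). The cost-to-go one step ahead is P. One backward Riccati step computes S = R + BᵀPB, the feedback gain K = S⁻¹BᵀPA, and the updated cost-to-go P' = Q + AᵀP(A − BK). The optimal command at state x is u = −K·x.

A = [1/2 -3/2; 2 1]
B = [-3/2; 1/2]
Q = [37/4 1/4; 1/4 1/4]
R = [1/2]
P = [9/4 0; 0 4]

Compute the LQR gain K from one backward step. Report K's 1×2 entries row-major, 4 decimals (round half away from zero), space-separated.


BᵀP = [-3.3750 2.0000]
S = R + BᵀPB = [1/2] + [6.0625] = [6.5625]
BᵀPA = [2.3125 7.0625]
K = S⁻¹·BᵀPA = [0.3524 1.0762]
A−BK = [1.0286 0.1143; 1.8238 0.4619]
AᵀP(A−BK) = [15.7476 3.8238; 3.8238 1.4619]
P' = Q + AᵀP(A−BK) = [24.9976 4.0738; 4.0738 1.7119]
tr(P') = 26.7095

0.3524 1.0762


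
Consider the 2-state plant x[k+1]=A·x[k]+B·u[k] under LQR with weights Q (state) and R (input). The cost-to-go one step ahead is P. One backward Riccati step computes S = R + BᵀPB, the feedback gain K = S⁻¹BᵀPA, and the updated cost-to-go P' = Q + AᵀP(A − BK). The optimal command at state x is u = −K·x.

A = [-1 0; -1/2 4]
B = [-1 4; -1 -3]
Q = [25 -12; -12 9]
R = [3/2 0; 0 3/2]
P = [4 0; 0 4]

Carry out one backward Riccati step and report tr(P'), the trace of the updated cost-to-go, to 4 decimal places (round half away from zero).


41.6871

BᵀP = [-4.0000 -4.0000; 16.0000 -12.0000]
S = R + BᵀPB = [3/2 0; 0 3/2] + [8.0000 -4.0000; -4.0000 100.0000] = [9.5000 -4.0000; -4.0000 101.5000]
BᵀPA = [6.0000 -16.0000; -10.0000 -48.0000]
K = S⁻¹·BᵀPA = [0.6001 -1.9151; -0.0749 -0.5484]
A−BK = [-0.1004 0.2784; -0.1246 0.4398]
AᵀP(A−BK) = [0.6509 -1.9931; -1.9931 7.0361]
P' = Q + AᵀP(A−BK) = [25.6509 -13.9931; -13.9931 16.0361]
tr(P') = 41.6871


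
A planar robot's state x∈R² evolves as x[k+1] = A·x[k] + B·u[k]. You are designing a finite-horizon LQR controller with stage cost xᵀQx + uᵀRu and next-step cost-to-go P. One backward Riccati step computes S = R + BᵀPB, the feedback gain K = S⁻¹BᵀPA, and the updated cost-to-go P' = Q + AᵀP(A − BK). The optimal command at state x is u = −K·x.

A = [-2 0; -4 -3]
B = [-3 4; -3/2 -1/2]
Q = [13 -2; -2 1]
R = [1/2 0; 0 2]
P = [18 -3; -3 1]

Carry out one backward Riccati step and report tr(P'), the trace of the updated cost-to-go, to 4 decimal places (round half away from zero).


BᵀP = [-49.5000 7.5000; 73.5000 -12.5000]
S = R + BᵀPB = [1/2 0; 0 2] + [137.2500 -201.7500; -201.7500 300.2500] = [137.7500 -201.7500; -201.7500 302.2500]
BᵀPA = [69.0000 -22.5000; -97.0000 37.5000]
K = S⁻¹·BᵀPA = [1.3795 0.8209; 0.5999 0.6720]
A−BK = [-0.2610 -0.2254; -1.6309 -1.4326]
AᵀP(A−BK) = [3.0031 2.5433; 2.5433 2.2696]
P' = Q + AᵀP(A−BK) = [16.0031 0.5433; 0.5433 3.2696]
tr(P') = 19.2727

19.2727


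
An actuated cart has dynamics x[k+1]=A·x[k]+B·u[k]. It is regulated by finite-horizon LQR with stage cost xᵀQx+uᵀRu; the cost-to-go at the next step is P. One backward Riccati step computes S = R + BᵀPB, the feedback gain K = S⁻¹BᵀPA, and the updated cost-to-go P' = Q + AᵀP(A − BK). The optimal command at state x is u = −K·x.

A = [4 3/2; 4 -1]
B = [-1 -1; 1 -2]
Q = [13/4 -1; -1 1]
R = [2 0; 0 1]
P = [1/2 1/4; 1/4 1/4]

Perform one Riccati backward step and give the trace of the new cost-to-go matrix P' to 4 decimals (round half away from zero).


BᵀP = [-0.2500 0.0000; -1.0000 -0.7500]
S = R + BᵀPB = [2 0; 0 1] + [0.2500 0.2500; 0.2500 2.5000] = [2.2500 0.2500; 0.2500 3.5000]
BᵀPA = [-1.0000 -0.3750; -7.0000 -0.7500]
K = S⁻¹·BᵀPA = [-0.2240 -0.1440; -1.9840 -0.2040]
A−BK = [1.7920 1.1520; 0.2560 -1.2640]
AᵀP(A−BK) = [5.8880 0.9280; 0.9280 0.4180]
P' = Q + AᵀP(A−BK) = [9.1380 -0.0720; -0.0720 1.4180]
tr(P') = 10.5560

10.5560


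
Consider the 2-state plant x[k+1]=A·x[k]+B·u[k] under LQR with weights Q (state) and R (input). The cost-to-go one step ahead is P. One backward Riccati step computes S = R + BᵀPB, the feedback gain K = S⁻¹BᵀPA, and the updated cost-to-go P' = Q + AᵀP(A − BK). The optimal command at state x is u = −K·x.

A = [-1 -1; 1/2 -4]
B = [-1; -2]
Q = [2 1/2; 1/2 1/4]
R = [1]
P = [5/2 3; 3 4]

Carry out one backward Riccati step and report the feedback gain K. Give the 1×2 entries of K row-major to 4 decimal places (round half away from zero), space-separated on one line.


BᵀP = [-8.5000 -11.0000]
S = R + BᵀPB = [1] + [30.5000] = [31.5000]
BᵀPA = [3.0000 52.5000]
K = S⁻¹·BᵀPA = [0.0952 1.6667]
A−BK = [-0.9048 0.6667; 0.6905 -0.6667]
AᵀP(A−BK) = [0.2143 0.0000; 0.0000 3.0000]
P' = Q + AᵀP(A−BK) = [2.2143 0.5000; 0.5000 3.2500]
tr(P') = 5.4643

0.0952 1.6667


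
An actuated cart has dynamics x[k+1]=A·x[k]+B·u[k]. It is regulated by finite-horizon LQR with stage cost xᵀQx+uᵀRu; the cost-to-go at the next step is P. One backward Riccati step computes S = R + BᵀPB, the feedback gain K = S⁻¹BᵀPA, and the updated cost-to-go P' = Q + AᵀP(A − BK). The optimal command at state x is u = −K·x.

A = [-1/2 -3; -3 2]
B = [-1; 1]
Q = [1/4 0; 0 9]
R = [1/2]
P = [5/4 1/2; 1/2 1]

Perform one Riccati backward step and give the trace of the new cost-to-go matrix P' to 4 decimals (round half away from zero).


BᵀP = [-0.7500 0.5000]
S = R + BᵀPB = [1/2] + [1.2500] = [1.7500]
BᵀPA = [-1.1250 3.2500]
K = S⁻¹·BᵀPA = [-0.6429 1.8571]
A−BK = [-1.1429 -1.1429; -2.3571 0.1429]
AᵀP(A−BK) = [10.0893 1.9643; 1.9643 3.2143]
P' = Q + AᵀP(A−BK) = [10.3393 1.9643; 1.9643 12.2143]
tr(P') = 22.5536

22.5536


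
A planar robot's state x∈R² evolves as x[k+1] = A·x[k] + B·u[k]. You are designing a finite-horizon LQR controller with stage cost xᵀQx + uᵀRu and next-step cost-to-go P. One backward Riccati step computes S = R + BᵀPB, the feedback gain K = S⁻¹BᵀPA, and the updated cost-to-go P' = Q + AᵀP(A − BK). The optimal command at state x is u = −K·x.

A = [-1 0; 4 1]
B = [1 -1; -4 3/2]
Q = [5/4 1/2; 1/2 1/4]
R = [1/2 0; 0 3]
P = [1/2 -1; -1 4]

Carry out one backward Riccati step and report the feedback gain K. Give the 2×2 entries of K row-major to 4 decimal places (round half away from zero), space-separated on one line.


-0.9665 -0.2311 0.0648 0.0043

BᵀP = [4.5000 -17.0000; -2.0000 7.0000]
S = R + BᵀPB = [1/2 0; 0 3] + [72.5000 -30.0000; -30.0000 12.5000] = [73.0000 -30.0000; -30.0000 15.5000]
BᵀPA = [-72.5000 -17.0000; 30.0000 7.0000]
K = S⁻¹·BᵀPA = [-0.9665 -0.2311; 0.0648 0.0043]
A−BK = [0.0313 0.2354; 0.0367 0.0691]
AᵀP(A−BK) = [0.4833 0.1156; 0.1156 0.0410]
P' = Q + AᵀP(A−BK) = [1.7333 0.6156; 0.6156 0.2910]
tr(P') = 2.0243


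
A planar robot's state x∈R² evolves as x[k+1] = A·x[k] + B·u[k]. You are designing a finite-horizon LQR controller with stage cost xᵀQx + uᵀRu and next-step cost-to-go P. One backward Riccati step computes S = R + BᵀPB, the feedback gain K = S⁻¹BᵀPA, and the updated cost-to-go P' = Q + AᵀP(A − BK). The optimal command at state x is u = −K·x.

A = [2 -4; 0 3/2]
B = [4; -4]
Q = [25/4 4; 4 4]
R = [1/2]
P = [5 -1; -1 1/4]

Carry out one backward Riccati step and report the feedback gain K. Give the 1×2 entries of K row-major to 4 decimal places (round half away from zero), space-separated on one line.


BᵀP = [24.0000 -5.0000]
S = R + BᵀPB = [1/2] + [116.0000] = [116.5000]
BᵀPA = [48.0000 -103.5000]
K = S⁻¹·BᵀPA = [0.4120 -0.8884]
A−BK = [0.3519 -0.4464; 1.6481 -2.0536]
AᵀP(A−BK) = [0.2232 -0.3562; -0.3562 0.6119]
P' = Q + AᵀP(A−BK) = [6.4732 3.6438; 3.6438 4.6119]
tr(P') = 11.0850

0.4120 -0.8884


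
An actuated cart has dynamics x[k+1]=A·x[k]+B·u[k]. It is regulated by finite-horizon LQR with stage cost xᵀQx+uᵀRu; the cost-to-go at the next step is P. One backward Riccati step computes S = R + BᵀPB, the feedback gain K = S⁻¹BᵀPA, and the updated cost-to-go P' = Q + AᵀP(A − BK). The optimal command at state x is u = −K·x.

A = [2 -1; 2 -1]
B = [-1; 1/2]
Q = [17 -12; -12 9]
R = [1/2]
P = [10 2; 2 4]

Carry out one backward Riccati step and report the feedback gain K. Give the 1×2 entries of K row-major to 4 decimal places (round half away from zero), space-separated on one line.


BᵀP = [-9.0000 0.0000]
S = R + BᵀPB = [1/2] + [9.0000] = [9.5000]
BᵀPA = [-18.0000 9.0000]
K = S⁻¹·BᵀPA = [-1.8947 0.9474]
A−BK = [0.1053 -0.0526; 2.9474 -1.4737]
AᵀP(A−BK) = [37.8947 -18.9474; -18.9474 9.4737]
P' = Q + AᵀP(A−BK) = [54.8947 -30.9474; -30.9474 18.4737]
tr(P') = 73.3684

-1.8947 0.9474


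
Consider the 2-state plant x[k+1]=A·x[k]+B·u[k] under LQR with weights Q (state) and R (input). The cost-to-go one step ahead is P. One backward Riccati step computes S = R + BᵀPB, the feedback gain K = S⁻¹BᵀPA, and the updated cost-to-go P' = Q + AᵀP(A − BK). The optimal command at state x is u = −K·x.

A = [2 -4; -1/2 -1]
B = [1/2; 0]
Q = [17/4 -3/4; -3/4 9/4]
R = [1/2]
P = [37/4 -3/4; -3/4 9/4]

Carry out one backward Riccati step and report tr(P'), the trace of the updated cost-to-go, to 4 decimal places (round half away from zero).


BᵀP = [4.6250 -0.3750]
S = R + BᵀPB = [1/2] + [2.3125] = [2.8125]
BᵀPA = [9.4375 -18.1250]
K = S⁻¹·BᵀPA = [3.3556 -6.4444]
A−BK = [0.3222 -0.7778; -0.5000 -1.0000]
AᵀP(A−BK) = [7.3944 -12.0556; -12.0556 27.4444]
P' = Q + AᵀP(A−BK) = [11.6444 -12.8056; -12.8056 29.6944]
tr(P') = 41.3389

41.3389


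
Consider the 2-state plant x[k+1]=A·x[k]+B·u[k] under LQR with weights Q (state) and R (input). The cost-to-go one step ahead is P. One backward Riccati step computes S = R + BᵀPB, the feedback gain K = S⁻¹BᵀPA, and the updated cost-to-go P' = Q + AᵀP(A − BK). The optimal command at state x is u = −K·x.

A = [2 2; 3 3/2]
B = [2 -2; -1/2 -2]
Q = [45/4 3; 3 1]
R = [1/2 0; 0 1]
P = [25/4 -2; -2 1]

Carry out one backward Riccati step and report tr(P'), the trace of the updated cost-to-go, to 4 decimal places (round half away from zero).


14.0284

BᵀP = [13.5000 -4.5000; -8.5000 2.0000]
S = R + BᵀPB = [1/2 0; 0 1] + [29.2500 -18.0000; -18.0000 13.0000] = [29.7500 -18.0000; -18.0000 14.0000]
BᵀPA = [13.5000 20.2500; -11.0000 -14.0000]
K = S⁻¹·BᵀPA = [-0.0973 0.3405; -0.9108 -0.5622]
A−BK = [0.3730 0.1946; 1.1297 0.5459]
AᵀP(A−BK) = [1.2946 0.7189; 0.7189 0.4838]
P' = Q + AᵀP(A−BK) = [12.5446 3.7189; 3.7189 1.4838]
tr(P') = 14.0284


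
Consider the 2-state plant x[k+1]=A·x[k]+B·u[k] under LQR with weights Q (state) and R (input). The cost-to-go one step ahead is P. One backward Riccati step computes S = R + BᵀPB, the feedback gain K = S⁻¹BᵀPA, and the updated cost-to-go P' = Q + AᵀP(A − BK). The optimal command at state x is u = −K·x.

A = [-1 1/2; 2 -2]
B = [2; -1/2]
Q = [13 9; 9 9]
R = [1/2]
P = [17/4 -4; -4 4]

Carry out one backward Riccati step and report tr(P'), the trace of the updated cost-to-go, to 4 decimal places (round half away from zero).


BᵀP = [10.5000 -10.0000]
S = R + BᵀPB = [1/2] + [26.0000] = [26.5000]
BᵀPA = [-30.5000 25.2500]
K = S⁻¹·BᵀPA = [-1.1509 0.9528]
A−BK = [1.3019 -1.4057; 1.4245 -1.5236]
AᵀP(A−BK) = [1.1462 -1.0637; -1.0637 1.0035]
P' = Q + AᵀP(A−BK) = [14.1462 7.9363; 7.9363 10.0035]
tr(P') = 24.1498

24.1498


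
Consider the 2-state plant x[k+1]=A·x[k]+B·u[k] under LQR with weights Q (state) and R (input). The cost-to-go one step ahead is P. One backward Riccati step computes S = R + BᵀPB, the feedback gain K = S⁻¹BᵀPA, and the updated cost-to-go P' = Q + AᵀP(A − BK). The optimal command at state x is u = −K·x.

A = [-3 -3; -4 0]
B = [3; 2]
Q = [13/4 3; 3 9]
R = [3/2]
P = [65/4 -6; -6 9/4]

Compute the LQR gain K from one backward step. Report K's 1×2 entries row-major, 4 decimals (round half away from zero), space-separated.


-0.6637 -1.3009

BᵀP = [36.7500 -13.5000]
S = R + BᵀPB = [3/2] + [83.2500] = [84.7500]
BᵀPA = [-56.2500 -110.2500]
K = S⁻¹·BᵀPA = [-0.6637 -1.3009]
A−BK = [-1.0088 0.9027; -2.6726 2.6018]
AᵀP(A−BK) = [0.9159 1.0752; 1.0752 2.8274]
P' = Q + AᵀP(A−BK) = [4.1659 4.0752; 4.0752 11.8274]
tr(P') = 15.9934


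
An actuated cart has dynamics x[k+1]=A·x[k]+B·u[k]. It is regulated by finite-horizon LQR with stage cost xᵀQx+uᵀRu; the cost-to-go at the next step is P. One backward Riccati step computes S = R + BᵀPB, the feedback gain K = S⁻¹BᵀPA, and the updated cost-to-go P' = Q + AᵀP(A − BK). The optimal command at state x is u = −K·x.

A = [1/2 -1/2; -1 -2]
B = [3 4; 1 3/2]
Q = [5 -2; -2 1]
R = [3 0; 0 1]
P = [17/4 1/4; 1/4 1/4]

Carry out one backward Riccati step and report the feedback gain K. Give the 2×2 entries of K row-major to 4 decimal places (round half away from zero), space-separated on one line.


0.0305 -0.0189 0.0783 -0.1437

BᵀP = [13.0000 1.0000; 17.3750 1.3750]
S = R + BᵀPB = [3 0; 0 1] + [40.0000 53.5000; 53.5000 71.5625] = [43.0000 53.5000; 53.5000 72.5625]
BᵀPA = [5.5000 -8.5000; 7.3125 -11.4375]
K = S⁻¹·BᵀPA = [0.0305 -0.0189; 0.0783 -0.1437]
A−BK = [0.0953 0.1315; -1.1479 -1.7656]
AᵀP(A−BK) = [0.3223 0.4672; 0.4672 0.7584]
P' = Q + AᵀP(A−BK) = [5.3223 -1.5328; -1.5328 1.7584]
tr(P') = 7.0807


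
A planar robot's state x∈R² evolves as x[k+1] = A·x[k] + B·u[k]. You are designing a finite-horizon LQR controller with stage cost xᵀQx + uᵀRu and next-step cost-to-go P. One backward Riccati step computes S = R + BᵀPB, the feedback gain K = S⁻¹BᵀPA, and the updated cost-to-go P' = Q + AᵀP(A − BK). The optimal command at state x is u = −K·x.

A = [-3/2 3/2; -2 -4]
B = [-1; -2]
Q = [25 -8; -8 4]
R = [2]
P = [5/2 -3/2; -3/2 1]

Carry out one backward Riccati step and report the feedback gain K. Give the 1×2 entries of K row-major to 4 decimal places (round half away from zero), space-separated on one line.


0.1000 1.1000

BᵀP = [0.5000 -0.5000]
S = R + BᵀPB = [2] + [0.5000] = [2.5000]
BᵀPA = [0.2500 2.7500]
K = S⁻¹·BᵀPA = [0.1000 1.1000]
A−BK = [-1.4000 2.6000; -1.8000 -1.8000]
AᵀP(A−BK) = [0.6000 -2.4000; -2.4000 36.6000]
P' = Q + AᵀP(A−BK) = [25.6000 -10.4000; -10.4000 40.6000]
tr(P') = 66.2000


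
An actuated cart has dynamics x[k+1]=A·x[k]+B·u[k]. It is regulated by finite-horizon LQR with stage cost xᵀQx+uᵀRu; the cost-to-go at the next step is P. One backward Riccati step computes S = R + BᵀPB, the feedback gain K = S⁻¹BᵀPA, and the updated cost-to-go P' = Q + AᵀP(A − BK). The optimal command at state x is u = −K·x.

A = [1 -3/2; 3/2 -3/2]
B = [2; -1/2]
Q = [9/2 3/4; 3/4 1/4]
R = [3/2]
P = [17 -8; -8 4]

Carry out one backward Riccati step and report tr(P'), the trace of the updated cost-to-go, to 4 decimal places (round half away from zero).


BᵀP = [38.0000 -18.0000]
S = R + BᵀPB = [3/2] + [85.0000] = [86.5000]
BᵀPA = [11.0000 -30.0000]
K = S⁻¹·BᵀPA = [0.1272 -0.3468]
A−BK = [0.7457 -0.8064; 1.5636 -1.6734]
AᵀP(A−BK) = [0.6012 -0.6850; -0.6850 0.8454]
P' = Q + AᵀP(A−BK) = [5.1012 0.0650; 0.0650 1.0954]
tr(P') = 6.1965

6.1965


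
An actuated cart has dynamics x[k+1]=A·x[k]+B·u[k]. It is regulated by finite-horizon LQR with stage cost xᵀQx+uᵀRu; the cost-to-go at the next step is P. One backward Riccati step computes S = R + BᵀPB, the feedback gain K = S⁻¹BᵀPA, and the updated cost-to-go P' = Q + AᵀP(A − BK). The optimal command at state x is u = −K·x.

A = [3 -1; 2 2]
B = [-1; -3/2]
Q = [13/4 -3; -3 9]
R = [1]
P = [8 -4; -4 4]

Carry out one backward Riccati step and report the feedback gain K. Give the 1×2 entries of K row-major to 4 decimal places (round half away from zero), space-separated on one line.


BᵀP = [-2.0000 -2.0000]
S = R + BᵀPB = [1] + [5.0000] = [6.0000]
BᵀPA = [-10.0000 -2.0000]
K = S⁻¹·BᵀPA = [-1.6667 -0.3333]
A−BK = [1.3333 -1.3333; -0.5000 1.5000]
AᵀP(A−BK) = [23.3333 -27.3333; -27.3333 39.3333]
P' = Q + AᵀP(A−BK) = [26.5833 -30.3333; -30.3333 48.3333]
tr(P') = 74.9167

-1.6667 -0.3333


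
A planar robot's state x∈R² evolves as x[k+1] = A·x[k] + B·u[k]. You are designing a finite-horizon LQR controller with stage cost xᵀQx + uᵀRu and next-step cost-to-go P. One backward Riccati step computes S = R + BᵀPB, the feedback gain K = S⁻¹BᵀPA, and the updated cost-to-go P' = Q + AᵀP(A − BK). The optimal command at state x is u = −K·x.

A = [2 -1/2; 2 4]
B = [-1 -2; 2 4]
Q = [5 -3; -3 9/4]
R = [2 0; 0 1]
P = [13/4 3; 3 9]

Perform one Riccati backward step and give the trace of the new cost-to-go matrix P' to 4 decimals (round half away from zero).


BᵀP = [2.7500 15.0000; 5.5000 30.0000]
S = R + BᵀPB = [2 0; 0 1] + [27.2500 54.5000; 54.5000 109.0000] = [29.2500 54.5000; 54.5000 110.0000]
BᵀPA = [35.5000 58.6250; 71.0000 117.2500]
K = S⁻¹·BᵀPA = [0.1436 0.2371; 0.5743 0.9484]
A−BK = [3.2922 1.6340; -0.5844 -0.2679]
AᵀP(A−BK) = [27.1264 13.9939; 13.9939 7.7083]
P' = Q + AᵀP(A−BK) = [32.1264 10.9939; 10.9939 9.9583]
tr(P') = 42.0847

42.0847


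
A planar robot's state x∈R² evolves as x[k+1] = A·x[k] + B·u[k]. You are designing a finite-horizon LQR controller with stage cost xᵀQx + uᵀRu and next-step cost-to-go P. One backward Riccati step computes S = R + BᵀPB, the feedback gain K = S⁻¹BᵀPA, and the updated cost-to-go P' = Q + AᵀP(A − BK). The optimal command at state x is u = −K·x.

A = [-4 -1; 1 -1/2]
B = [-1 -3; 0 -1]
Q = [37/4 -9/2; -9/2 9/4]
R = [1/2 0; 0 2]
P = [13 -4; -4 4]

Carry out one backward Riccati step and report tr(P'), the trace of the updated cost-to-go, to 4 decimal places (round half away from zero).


22.5359

BᵀP = [-13.0000 4.0000; -35.0000 8.0000]
S = R + BᵀPB = [1/2 0; 0 2] + [13.0000 35.0000; 35.0000 97.0000] = [13.5000 35.0000; 35.0000 99.0000]
BᵀPA = [56.0000 11.0000; 148.0000 31.0000]
K = S⁻¹·BᵀPA = [3.2646 0.0359; 0.3408 0.3004]
A−BK = [0.2870 -0.0628; 1.3408 -0.1996]
AᵀP(A−BK) = [10.7444 -0.4753; -0.4753 0.2915]
P' = Q + AᵀP(A−BK) = [19.9944 -4.9753; -4.9753 2.5415]
tr(P') = 22.5359


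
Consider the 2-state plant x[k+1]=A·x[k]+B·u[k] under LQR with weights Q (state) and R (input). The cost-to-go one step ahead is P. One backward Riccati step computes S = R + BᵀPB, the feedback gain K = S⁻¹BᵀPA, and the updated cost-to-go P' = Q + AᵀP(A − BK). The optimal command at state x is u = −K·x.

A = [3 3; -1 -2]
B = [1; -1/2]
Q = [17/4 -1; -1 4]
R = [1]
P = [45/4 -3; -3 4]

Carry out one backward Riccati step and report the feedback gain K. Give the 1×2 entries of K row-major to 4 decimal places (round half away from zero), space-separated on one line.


BᵀP = [12.7500 -5.0000]
S = R + BᵀPB = [1] + [15.2500] = [16.2500]
BᵀPA = [43.2500 48.2500]
K = S⁻¹·BᵀPA = [2.6615 2.9692]
A−BK = [0.3385 0.0308; 0.3308 -0.5154]
AᵀP(A−BK) = [8.1385 7.8308; 7.8308 9.9846]
P' = Q + AᵀP(A−BK) = [12.3885 6.8308; 6.8308 13.9846]
tr(P') = 26.3731

2.6615 2.9692


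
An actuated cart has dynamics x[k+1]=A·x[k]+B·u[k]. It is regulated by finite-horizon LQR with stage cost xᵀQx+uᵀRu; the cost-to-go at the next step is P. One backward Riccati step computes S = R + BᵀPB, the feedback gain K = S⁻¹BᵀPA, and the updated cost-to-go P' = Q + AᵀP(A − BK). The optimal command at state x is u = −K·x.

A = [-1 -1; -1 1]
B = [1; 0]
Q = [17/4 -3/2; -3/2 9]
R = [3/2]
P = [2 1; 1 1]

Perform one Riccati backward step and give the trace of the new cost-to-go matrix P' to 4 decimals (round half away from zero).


16.3929

BᵀP = [2.0000 1.0000]
S = R + BᵀPB = [3/2] + [2.0000] = [3.5000]
BᵀPA = [-3.0000 -1.0000]
K = S⁻¹·BᵀPA = [-0.8571 -0.2857]
A−BK = [-0.1429 -0.7143; -1.0000 1.0000]
AᵀP(A−BK) = [2.4286 0.1429; 0.1429 0.7143]
P' = Q + AᵀP(A−BK) = [6.6786 -1.3571; -1.3571 9.7143]
tr(P') = 16.3929


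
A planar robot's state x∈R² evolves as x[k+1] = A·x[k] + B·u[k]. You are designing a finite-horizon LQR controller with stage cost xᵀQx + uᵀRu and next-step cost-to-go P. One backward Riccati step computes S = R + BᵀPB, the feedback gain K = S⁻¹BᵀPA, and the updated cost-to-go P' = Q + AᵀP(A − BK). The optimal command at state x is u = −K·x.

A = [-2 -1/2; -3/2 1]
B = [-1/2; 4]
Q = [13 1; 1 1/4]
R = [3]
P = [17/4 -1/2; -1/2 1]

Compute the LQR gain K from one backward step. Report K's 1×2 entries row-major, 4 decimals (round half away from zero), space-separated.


BᵀP = [-4.1250 4.2500]
S = R + BᵀPB = [3] + [19.0625] = [22.0625]
BᵀPA = [1.8750 6.3125]
K = S⁻¹·BᵀPA = [0.0850 0.2861]
A−BK = [-1.9575 -0.3569; -1.8399 -0.1445]
AᵀP(A−BK) = [16.0907 2.8385; 2.8385 0.7564]
P' = Q + AᵀP(A−BK) = [29.0907 3.8385; 3.8385 1.0064]
tr(P') = 30.0970

0.0850 0.2861


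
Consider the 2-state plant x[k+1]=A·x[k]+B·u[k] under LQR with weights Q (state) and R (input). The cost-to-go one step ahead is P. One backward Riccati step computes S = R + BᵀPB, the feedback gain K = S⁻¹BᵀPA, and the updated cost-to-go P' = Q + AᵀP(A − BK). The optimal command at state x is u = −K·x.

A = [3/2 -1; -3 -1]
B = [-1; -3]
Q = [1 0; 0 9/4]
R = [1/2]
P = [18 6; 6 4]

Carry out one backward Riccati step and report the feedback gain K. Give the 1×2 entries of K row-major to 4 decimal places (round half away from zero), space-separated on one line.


0.0000 0.5967

BᵀP = [-36.0000 -18.0000]
S = R + BᵀPB = [1/2] + [90.0000] = [90.5000]
BᵀPA = [0.0000 54.0000]
K = S⁻¹·BᵀPA = [0.0000 0.5967]
A−BK = [1.5000 -0.4033; -3.0000 0.7901]
AᵀP(A−BK) = [22.5000 -6.0000; -6.0000 1.7790]
P' = Q + AᵀP(A−BK) = [23.5000 -6.0000; -6.0000 4.0290]
tr(P') = 27.5290


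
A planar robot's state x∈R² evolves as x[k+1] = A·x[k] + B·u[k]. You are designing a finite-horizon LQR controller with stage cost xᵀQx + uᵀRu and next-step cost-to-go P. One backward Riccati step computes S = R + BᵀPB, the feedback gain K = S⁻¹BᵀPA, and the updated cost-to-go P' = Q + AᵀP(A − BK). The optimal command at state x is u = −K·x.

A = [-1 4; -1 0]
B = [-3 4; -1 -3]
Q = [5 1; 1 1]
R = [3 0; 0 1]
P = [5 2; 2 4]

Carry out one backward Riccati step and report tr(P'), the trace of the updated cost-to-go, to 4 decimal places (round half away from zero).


BᵀP = [-17.0000 -10.0000; 14.0000 -4.0000]
S = R + BᵀPB = [3 0; 0 1] + [61.0000 -38.0000; -38.0000 68.0000] = [64.0000 -38.0000; -38.0000 69.0000]
BᵀPA = [27.0000 -68.0000; -10.0000 56.0000]
K = S⁻¹·BᵀPA = [0.4990 -0.8627; 0.1299 0.3365]
A−BK = [-0.0225 0.0659; -0.1114 0.1467]
AᵀP(A−BK) = [0.8260 -1.3419; -1.3419 2.4926]
P' = Q + AᵀP(A−BK) = [5.8260 -0.3419; -0.3419 3.4926]
tr(P') = 9.3186

9.3186


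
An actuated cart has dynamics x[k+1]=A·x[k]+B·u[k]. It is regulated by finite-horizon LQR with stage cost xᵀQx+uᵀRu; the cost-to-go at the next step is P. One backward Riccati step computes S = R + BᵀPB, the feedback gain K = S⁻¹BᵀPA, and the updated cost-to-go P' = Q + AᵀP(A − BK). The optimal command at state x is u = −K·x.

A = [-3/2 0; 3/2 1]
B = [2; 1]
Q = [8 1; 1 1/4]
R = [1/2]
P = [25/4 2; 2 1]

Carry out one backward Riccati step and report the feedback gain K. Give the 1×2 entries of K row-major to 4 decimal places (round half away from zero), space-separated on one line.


-0.4130 0.1449

BᵀP = [14.5000 5.0000]
S = R + BᵀPB = [1/2] + [34.0000] = [34.5000]
BᵀPA = [-14.2500 5.0000]
K = S⁻¹·BᵀPA = [-0.4130 0.1449]
A−BK = [-0.6739 -0.2899; 1.9130 0.8551]
AᵀP(A−BK) = [1.4266 0.5652; 0.5652 0.2754]
P' = Q + AᵀP(A−BK) = [9.4266 1.5652; 1.5652 0.5254]
tr(P') = 9.9520


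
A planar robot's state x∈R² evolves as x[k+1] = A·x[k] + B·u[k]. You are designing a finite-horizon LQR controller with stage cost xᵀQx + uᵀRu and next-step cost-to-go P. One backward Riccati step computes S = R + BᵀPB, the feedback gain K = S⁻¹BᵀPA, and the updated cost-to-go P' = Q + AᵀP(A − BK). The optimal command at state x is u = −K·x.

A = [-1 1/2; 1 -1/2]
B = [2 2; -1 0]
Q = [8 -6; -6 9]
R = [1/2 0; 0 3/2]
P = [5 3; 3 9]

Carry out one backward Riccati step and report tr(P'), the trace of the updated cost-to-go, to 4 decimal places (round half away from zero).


BᵀP = [7.0000 -3.0000; 10.0000 6.0000]
S = R + BᵀPB = [1/2 0; 0 3/2] + [17.0000 14.0000; 14.0000 20.0000] = [17.5000 14.0000; 14.0000 21.5000]
BᵀPA = [-10.0000 5.0000; -4.0000 2.0000]
K = S⁻¹·BᵀPA = [-0.8821 0.4411; 0.3883 -0.1942]
A−BK = [-0.0125 0.0062; 0.1179 -0.0589]
AᵀP(A−BK) = [0.7323 -0.3662; -0.3662 0.1831]
P' = Q + AᵀP(A−BK) = [8.7323 -6.3662; -6.3662 9.1831]
tr(P') = 17.9154

17.9154


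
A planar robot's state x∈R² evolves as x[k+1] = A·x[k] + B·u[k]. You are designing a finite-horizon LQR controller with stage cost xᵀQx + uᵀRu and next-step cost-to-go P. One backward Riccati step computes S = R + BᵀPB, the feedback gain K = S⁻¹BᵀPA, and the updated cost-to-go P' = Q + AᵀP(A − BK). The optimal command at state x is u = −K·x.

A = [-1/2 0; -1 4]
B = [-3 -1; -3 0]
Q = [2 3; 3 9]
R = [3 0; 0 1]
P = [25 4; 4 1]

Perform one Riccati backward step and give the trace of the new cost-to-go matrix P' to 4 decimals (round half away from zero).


14.9935

BᵀP = [-87.0000 -15.0000; -25.0000 -4.0000]
S = R + BᵀPB = [3 0; 0 1] + [306.0000 87.0000; 87.0000 25.0000] = [309.0000 87.0000; 87.0000 26.0000]
BᵀPA = [58.5000 -60.0000; 16.5000 -16.0000]
K = S⁻¹·BᵀPA = [0.1839 -0.3613; 0.0194 0.5935]
A−BK = [0.0710 -0.4903; -0.4484 2.9161]
AᵀP(A−BK) = [0.1742 -0.6581; -0.6581 3.8194]
P' = Q + AᵀP(A−BK) = [2.1742 2.3419; 2.3419 12.8194]
tr(P') = 14.9935


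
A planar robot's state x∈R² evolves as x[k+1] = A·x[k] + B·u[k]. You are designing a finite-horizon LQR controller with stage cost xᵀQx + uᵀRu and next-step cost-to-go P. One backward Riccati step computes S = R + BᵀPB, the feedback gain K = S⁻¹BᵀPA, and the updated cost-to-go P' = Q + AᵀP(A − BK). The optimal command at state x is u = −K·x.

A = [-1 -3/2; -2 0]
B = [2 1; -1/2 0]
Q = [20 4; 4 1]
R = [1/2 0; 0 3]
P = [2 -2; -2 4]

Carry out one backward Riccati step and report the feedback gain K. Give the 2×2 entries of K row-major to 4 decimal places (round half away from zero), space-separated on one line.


BᵀP = [5.0000 -6.0000; 2.0000 -2.0000]
S = R + BᵀPB = [1/2 0; 0 3] + [13.0000 5.0000; 5.0000 2.0000] = [13.5000 5.0000; 5.0000 5.0000]
BᵀPA = [7.0000 -7.5000; 2.0000 -3.0000]
K = S⁻¹·BᵀPA = [0.5882 -0.5294; -0.1882 -0.0706]
A−BK = [-1.9882 -0.3706; -1.7059 -0.2647]
AᵀP(A−BK) = [6.2588 0.8471; 0.8471 0.3176]
P' = Q + AᵀP(A−BK) = [26.2588 4.8471; 4.8471 1.3176]
tr(P') = 27.5765

0.5882 -0.5294 -0.1882 -0.0706


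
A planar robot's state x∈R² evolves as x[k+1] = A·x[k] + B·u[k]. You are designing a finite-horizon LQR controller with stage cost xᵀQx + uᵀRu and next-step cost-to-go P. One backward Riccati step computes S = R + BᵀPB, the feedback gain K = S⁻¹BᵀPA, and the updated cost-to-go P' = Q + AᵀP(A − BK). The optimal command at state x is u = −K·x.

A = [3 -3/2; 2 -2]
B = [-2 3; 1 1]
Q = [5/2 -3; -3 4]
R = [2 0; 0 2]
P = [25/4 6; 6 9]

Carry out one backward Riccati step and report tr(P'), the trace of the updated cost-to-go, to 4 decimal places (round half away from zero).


BᵀP = [-6.5000 -3.0000; 24.7500 27.0000]
S = R + BᵀPB = [2 0; 0 2] + [10.0000 -22.5000; -22.5000 101.2500] = [12.0000 -22.5000; -22.5000 103.2500]
BᵀPA = [-25.5000 15.7500; 128.2500 -91.1250]
K = S⁻¹·BᵀPA = [0.3449 -0.5788; 1.3173 -1.0087]
A−BK = [-0.2620 0.3685; 0.3378 -0.4125]
AᵀP(A−BK) = [4.1024 -3.5189; -3.5189 3.2610]
P' = Q + AᵀP(A−BK) = [6.6024 -6.5189; -6.5189 7.2610]
tr(P') = 13.8634

13.8634


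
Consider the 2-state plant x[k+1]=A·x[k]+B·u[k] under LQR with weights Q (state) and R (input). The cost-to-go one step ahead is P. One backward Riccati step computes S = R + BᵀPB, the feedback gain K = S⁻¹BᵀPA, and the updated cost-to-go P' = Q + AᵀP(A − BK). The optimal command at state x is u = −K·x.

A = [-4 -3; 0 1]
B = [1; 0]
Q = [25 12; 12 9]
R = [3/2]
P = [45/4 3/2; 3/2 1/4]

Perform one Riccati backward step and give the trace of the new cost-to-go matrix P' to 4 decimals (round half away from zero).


66.1029

BᵀP = [11.2500 1.5000]
S = R + BᵀPB = [3/2] + [11.2500] = [12.7500]
BᵀPA = [-45.0000 -32.2500]
K = S⁻¹·BᵀPA = [-3.5294 -2.5294]
A−BK = [-0.4706 -0.4706; 0.0000 1.0000]
AᵀP(A−BK) = [21.1765 15.1765; 15.1765 10.9265]
P' = Q + AᵀP(A−BK) = [46.1765 27.1765; 27.1765 19.9265]
tr(P') = 66.1029


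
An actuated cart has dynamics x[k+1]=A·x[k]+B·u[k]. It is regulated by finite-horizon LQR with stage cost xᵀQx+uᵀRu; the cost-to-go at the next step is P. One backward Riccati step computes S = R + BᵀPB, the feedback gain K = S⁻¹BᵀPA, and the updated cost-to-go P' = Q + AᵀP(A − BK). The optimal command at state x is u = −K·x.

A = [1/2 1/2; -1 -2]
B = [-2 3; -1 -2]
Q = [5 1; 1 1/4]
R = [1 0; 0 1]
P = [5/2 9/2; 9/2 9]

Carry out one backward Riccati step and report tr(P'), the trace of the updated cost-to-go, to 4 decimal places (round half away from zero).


BᵀP = [-9.5000 -18.0000; -1.5000 -4.5000]
S = R + BᵀPB = [1 0; 0 1] + [37.0000 7.5000; 7.5000 4.5000] = [38.0000 7.5000; 7.5000 5.5000]
BᵀPA = [13.2500 31.2500; 3.7500 8.2500]
K = S⁻¹·BᵀPA = [0.2930 0.7201; 0.2823 0.5180]
A−BK = [0.2390 0.3863; -0.1424 -0.2439]
AᵀP(A−BK) = [0.1845 0.3908; 0.3908 0.8474]
P' = Q + AᵀP(A−BK) = [5.1845 1.3908; 1.3908 1.0974]
tr(P') = 6.2819

6.2819


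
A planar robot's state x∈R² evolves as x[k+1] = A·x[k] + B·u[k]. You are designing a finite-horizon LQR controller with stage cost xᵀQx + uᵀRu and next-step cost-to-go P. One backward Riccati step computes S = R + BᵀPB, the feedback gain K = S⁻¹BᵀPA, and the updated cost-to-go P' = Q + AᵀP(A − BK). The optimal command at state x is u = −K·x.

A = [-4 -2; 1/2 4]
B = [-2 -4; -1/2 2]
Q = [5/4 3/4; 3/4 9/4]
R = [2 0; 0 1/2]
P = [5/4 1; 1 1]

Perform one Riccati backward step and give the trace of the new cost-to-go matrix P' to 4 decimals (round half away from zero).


7.6350

BᵀP = [-3.0000 -2.5000; -3.0000 -2.0000]
S = R + BᵀPB = [2 0; 0 1/2] + [7.2500 7.0000; 7.0000 8.0000] = [9.2500 7.0000; 7.0000 8.5000]
BᵀPA = [10.7500 -4.0000; 11.0000 -2.0000]
K = S⁻¹·BᵀPA = [0.4852 -0.6751; 0.8945 0.3207]
A−BK = [0.5485 -2.0675; -1.0464 3.0211]
AᵀP(A−BK) = [1.1941 -1.2700; -1.2700 2.9409]
P' = Q + AᵀP(A−BK) = [2.4441 -0.5200; -0.5200 5.1909]
tr(P') = 7.6350


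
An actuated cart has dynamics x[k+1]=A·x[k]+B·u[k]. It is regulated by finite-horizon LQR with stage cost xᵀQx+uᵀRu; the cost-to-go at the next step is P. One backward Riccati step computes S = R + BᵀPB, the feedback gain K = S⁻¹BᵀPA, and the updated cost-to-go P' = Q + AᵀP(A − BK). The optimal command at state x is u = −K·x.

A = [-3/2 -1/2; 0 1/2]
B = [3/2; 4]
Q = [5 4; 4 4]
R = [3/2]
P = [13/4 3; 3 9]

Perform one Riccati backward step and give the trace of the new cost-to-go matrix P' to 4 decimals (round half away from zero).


BᵀP = [16.8750 40.5000]
S = R + BᵀPB = [3/2] + [187.3125] = [188.8125]
BᵀPA = [-25.3125 11.8125]
K = S⁻¹·BᵀPA = [-0.1341 0.0626]
A−BK = [-1.2989 -0.5938; 0.5362 0.2498]
AᵀP(A−BK) = [3.9191 1.7711; 1.7711 0.8235]
P' = Q + AᵀP(A−BK) = [8.9191 5.7711; 5.7711 4.8235]
tr(P') = 13.7426

13.7426


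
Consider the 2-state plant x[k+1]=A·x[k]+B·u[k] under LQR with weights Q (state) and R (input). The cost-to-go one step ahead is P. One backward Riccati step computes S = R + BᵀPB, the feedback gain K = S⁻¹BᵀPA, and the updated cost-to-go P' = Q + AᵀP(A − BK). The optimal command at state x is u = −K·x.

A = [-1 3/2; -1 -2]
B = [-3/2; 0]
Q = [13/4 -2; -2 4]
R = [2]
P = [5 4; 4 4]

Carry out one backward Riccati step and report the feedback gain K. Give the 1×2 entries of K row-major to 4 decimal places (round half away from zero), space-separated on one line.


1.0189 0.0566

BᵀP = [-7.5000 -6.0000]
S = R + BᵀPB = [2] + [11.2500] = [13.2500]
BᵀPA = [13.5000 0.7500]
K = S⁻¹·BᵀPA = [1.0189 0.0566]
A−BK = [0.5283 1.5849; -1.0000 -2.0000]
AᵀP(A−BK) = [3.2453 1.7358; 1.7358 3.2075]
P' = Q + AᵀP(A−BK) = [6.4953 -0.2642; -0.2642 7.2075]
tr(P') = 13.7028


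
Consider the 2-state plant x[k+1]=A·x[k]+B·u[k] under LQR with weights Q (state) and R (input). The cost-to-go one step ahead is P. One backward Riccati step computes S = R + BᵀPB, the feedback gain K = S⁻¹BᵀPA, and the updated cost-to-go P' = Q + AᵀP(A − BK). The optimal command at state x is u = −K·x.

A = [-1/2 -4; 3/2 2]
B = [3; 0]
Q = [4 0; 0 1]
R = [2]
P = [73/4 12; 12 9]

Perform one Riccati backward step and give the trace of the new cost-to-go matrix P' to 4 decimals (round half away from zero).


BᵀP = [54.7500 36.0000]
S = R + BᵀPB = [2] + [164.2500] = [166.2500]
BᵀPA = [26.6250 -147.0000]
K = S⁻¹·BᵀPA = [0.1602 -0.8842]
A−BK = [-0.9805 -1.3474; 1.5000 2.0000]
AᵀP(A−BK) = [2.5485 3.0421; 3.0421 6.0211]
P' = Q + AᵀP(A−BK) = [6.5485 3.0421; 3.0421 7.0211]
tr(P') = 13.5695

13.5695


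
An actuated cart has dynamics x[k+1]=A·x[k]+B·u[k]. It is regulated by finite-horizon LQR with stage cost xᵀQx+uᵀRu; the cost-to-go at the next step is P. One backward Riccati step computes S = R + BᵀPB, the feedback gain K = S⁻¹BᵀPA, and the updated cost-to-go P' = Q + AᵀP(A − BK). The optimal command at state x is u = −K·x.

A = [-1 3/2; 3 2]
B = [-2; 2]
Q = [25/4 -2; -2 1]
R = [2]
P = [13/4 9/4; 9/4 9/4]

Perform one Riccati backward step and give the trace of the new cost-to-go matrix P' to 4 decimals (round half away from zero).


44.8958

BᵀP = [-2.0000 0.0000]
S = R + BᵀPB = [2] + [4.0000] = [6.0000]
BᵀPA = [2.0000 -3.0000]
K = S⁻¹·BᵀPA = [0.3333 -0.5000]
A−BK = [-0.3333 0.5000; 2.3333 3.0000]
AᵀP(A−BK) = [9.3333 15.2500; 15.2500 28.3125]
P' = Q + AᵀP(A−BK) = [15.5833 13.2500; 13.2500 29.3125]
tr(P') = 44.8958


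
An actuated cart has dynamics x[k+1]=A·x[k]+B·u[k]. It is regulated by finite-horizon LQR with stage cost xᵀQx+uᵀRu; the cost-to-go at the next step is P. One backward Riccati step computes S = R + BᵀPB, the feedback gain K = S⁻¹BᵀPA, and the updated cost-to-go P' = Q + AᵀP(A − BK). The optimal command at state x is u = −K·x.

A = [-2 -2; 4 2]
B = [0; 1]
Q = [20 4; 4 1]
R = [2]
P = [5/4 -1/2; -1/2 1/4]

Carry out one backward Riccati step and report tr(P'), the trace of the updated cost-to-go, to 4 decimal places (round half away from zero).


BᵀP = [-0.5000 0.2500]
S = R + BᵀPB = [2] + [0.2500] = [2.2500]
BᵀPA = [2.0000 1.5000]
K = S⁻¹·BᵀPA = [0.8889 0.6667]
A−BK = [-2.0000 -2.0000; 3.1111 1.3333]
AᵀP(A−BK) = [15.2222 11.6667; 11.6667 9.0000]
P' = Q + AᵀP(A−BK) = [35.2222 15.6667; 15.6667 10.0000]
tr(P') = 45.2222

45.2222


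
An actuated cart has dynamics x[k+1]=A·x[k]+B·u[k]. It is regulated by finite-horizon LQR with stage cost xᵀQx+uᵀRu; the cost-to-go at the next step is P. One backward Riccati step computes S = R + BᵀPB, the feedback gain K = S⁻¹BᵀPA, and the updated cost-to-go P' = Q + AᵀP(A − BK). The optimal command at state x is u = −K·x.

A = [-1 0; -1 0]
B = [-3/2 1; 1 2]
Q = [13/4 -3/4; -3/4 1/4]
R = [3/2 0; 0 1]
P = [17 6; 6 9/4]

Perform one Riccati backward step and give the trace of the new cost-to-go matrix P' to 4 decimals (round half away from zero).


BᵀP = [-19.5000 -6.7500; 29.0000 10.5000]
S = R + BᵀPB = [3/2 0; 0 1] + [22.5000 -33.0000; -33.0000 50.0000] = [24.0000 -33.0000; -33.0000 51.0000]
BᵀPA = [26.2500 0.0000; -39.5000 0.0000]
K = S⁻¹·BᵀPA = [0.2611 0.0000; -0.6056 0.0000]
A−BK = [-0.0028 0.0000; -0.0500 0.0000]
AᵀP(A−BK) = [0.4764 0.0000; 0.0000 0.0000]
P' = Q + AᵀP(A−BK) = [3.7264 -0.7500; -0.7500 0.2500]
tr(P') = 3.9764

3.9764


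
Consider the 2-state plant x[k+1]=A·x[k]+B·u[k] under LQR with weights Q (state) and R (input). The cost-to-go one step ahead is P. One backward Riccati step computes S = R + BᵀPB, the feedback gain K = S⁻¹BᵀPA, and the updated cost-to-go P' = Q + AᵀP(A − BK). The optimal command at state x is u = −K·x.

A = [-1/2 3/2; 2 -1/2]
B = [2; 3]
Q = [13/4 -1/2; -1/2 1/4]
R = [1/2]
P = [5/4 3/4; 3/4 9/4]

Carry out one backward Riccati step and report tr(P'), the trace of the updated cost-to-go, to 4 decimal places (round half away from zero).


7.5621

BᵀP = [4.7500 8.2500]
S = R + BᵀPB = [1/2] + [34.2500] = [34.7500]
BᵀPA = [14.1250 3.0000]
K = S⁻¹·BᵀPA = [0.4065 0.0863]
A−BK = [-1.3129 1.3273; 0.7806 -0.7590]
AᵀP(A−BK) = [2.0710 -1.9694; -1.9694 1.9910]
P' = Q + AᵀP(A−BK) = [5.3210 -2.4694; -2.4694 2.2410]
tr(P') = 7.5621


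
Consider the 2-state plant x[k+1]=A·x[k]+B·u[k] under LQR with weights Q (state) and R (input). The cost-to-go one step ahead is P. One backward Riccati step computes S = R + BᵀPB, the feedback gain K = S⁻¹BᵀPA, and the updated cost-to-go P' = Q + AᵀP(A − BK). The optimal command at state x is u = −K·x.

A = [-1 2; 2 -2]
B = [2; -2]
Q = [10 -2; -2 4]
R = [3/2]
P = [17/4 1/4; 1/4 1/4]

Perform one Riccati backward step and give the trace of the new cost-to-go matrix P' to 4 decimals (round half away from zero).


15.9643

BᵀP = [8.0000 0.0000]
S = R + BᵀPB = [3/2] + [16.0000] = [17.5000]
BᵀPA = [-8.0000 16.0000]
K = S⁻¹·BᵀPA = [-0.4571 0.9143]
A−BK = [-0.0857 0.1714; 1.0857 -0.1714]
AᵀP(A−BK) = [0.5929 -0.6857; -0.6857 1.3714]
P' = Q + AᵀP(A−BK) = [10.5929 -2.6857; -2.6857 5.3714]
tr(P') = 15.9643


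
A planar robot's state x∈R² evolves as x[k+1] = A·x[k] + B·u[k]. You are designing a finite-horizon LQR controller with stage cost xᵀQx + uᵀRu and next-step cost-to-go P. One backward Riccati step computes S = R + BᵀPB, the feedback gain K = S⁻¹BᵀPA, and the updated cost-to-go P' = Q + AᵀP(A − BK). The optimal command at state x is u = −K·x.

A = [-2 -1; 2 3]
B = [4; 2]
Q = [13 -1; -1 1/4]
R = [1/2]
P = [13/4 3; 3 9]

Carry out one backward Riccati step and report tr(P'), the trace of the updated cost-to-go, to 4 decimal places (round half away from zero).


64.0238

BᵀP = [19.0000 30.0000]
S = R + BᵀPB = [1/2] + [136.0000] = [136.5000]
BᵀPA = [22.0000 71.0000]
K = S⁻¹·BᵀPA = [0.1612 0.5201]
A−BK = [-2.6447 -3.0806; 1.6777 1.9597]
AᵀP(A−BK) = [21.4542 25.0568; 25.0568 29.3196]
P' = Q + AᵀP(A−BK) = [34.4542 24.0568; 24.0568 29.5696]
tr(P') = 64.0238


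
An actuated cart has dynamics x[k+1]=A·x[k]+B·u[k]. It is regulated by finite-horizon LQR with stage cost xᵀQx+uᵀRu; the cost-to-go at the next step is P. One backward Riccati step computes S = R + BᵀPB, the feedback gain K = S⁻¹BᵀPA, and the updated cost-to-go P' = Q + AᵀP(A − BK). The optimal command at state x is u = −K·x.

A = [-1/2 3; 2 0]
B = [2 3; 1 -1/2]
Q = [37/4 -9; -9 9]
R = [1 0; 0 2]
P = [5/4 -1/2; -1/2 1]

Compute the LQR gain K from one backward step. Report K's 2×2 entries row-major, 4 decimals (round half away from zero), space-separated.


BᵀP = [2.0000 0.0000; 4.0000 -2.0000]
S = R + BᵀPB = [1 0; 0 2] + [4.0000 6.0000; 6.0000 13.0000] = [5.0000 6.0000; 6.0000 15.0000]
BᵀPA = [-1.0000 6.0000; -6.0000 12.0000]
K = S⁻¹·BᵀPA = [0.5385 0.4615; -0.6154 0.6154]
A−BK = [0.2692 0.2308; 1.1538 -0.1538]
AᵀP(A−BK) = [2.1587 -0.7212; -0.7212 1.0962]
P' = Q + AᵀP(A−BK) = [11.4087 -9.7212; -9.7212 10.0962]
tr(P') = 21.5048

0.5385 0.4615 -0.6154 0.6154


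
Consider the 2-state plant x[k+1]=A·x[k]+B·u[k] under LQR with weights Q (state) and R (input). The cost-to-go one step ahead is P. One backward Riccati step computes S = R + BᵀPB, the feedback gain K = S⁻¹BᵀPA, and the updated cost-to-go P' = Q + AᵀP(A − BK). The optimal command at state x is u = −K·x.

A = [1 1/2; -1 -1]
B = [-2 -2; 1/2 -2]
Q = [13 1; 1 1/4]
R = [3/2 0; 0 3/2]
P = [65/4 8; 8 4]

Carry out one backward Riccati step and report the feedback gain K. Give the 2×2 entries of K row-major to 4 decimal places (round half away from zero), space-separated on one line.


BᵀP = [-28.5000 -14.0000; -48.5000 -24.0000]
S = R + BᵀPB = [3/2 0; 0 3/2] + [50.0000 85.0000; 85.0000 145.0000] = [51.5000 85.0000; 85.0000 146.5000]
BᵀPA = [-14.5000 -0.2500; -24.5000 -0.2500]
K = S⁻¹·BᵀPA = [-0.1306 -0.0481; -0.0915 0.0262]
A−BK = [0.5559 0.4562; -1.1177 -0.9236]
AᵀP(A−BK) = [0.1155 0.0695; 0.0695 0.0570]
P' = Q + AᵀP(A−BK) = [13.1155 1.0695; 1.0695 0.3070]
tr(P') = 13.4225

-0.1306 -0.0481 -0.0915 0.0262
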